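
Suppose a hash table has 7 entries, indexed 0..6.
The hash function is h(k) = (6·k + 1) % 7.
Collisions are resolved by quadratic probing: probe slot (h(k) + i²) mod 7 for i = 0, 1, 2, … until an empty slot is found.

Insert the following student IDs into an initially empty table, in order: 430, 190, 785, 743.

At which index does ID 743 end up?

4

430 hashes to 5; slot 5 is free → place at 5.
190 hashes to 0; slot 0 is free → place at 0.
785 hashes to 0; 0 taken → place at 1.
743 hashes to 0; 0,1 taken → place at 4.
Table: [190, 785, -, -, 743, 430, -]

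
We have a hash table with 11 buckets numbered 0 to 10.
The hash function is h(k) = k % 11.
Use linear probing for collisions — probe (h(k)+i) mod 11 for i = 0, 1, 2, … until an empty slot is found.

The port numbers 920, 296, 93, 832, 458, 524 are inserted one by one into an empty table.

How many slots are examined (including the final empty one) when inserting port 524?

5

920 hashes to 7; slot 7 is free -> place at 7.
296 hashes to 10; slot 10 is free -> place at 10.
93 hashes to 5; slot 5 is free -> place at 5.
832 hashes to 7; 7 taken -> place at 8.
458 hashes to 7; 7,8 taken -> place at 9.
524 hashes to 7; 7,8,9,10 taken -> place at 0.
Table: [524, -, -, -, -, 93, -, 920, 832, 458, 296]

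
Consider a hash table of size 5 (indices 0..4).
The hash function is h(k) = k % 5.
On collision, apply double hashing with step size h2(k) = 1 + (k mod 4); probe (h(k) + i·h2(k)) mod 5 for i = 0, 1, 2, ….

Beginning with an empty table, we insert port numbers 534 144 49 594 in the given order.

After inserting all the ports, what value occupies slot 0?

144

Insert 534: h=4, slot 4 empty -> index 4.
Insert 144: h=4, h2=1, slot 4 occupied -> index 0.
Insert 49: h=4, h2=2, slot 4 occupied -> index 1.
Insert 594: h=4, h2=3, slot 4 occupied -> index 2.
Table: [144, 49, 594, _, 534]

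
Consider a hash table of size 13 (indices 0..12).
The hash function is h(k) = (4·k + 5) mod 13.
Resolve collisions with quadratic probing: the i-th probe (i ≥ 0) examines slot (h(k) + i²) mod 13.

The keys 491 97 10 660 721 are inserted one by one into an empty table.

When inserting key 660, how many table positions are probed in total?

3

491 hashes to 6; slot 6 is free → place at 6.
97 hashes to 3; slot 3 is free → place at 3.
10 hashes to 6; 6 taken → place at 7.
660 hashes to 6; 6,7 taken → place at 10.
721 hashes to 3; 3 taken → place at 4.
Table: [-, -, -, 97, 721, -, 491, 10, -, -, 660, -, -]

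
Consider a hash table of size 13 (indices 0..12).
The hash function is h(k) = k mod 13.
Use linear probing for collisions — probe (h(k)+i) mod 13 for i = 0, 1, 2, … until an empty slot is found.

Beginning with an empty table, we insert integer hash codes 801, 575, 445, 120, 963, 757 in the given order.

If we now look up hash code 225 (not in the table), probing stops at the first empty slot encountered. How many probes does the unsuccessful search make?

4

801 hashes to 8; slot 8 is free => place at 8.
575 hashes to 3; slot 3 is free => place at 3.
445 hashes to 3; 3 taken => place at 4.
120 hashes to 3; 3,4 taken => place at 5.
963 hashes to 1; slot 1 is free => place at 1.
757 hashes to 3; 3,4,5 taken => place at 6.
Table: [-, 963, -, 575, 445, 120, 757, -, 801, -, -, -, -]
Lookup 225: h=4, probe 4,5,6,7 → slot 7 empty, not found.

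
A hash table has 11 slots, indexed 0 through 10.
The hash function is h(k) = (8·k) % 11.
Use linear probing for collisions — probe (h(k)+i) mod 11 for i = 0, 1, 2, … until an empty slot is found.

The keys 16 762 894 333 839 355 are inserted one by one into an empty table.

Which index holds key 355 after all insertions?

6

Insert 16: h=7, slot 7 empty → index 7.
Insert 762: h=2, slot 2 empty → index 2.
Insert 894: h=2, slot 2 occupied → index 3.
Insert 333: h=2, slots 2,3 occupied → index 4.
Insert 839: h=2, slots 2,3,4 occupied → index 5.
Insert 355: h=2, slots 2,3,4,5 occupied → index 6.
Table: [∅, ∅, 762, 894, 333, 839, 355, 16, ∅, ∅, ∅]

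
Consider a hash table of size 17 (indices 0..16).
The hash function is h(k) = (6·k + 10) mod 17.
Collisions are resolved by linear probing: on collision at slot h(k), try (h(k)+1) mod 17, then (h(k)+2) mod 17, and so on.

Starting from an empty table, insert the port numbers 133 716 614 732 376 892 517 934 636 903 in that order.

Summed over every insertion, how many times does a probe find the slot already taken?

133: h=9 → slot 9
716: h=5 → slot 5
614: h=5, probe 5,6 → slot 6
732: h=16 → slot 16
376: h=5, probe 5,6,7 → slot 7
892: h=7, probe 7,8 → slot 8
517: h=1 → slot 1
934: h=4 → slot 4
636: h=1, probe 1,2 → slot 2
903: h=5, probe 5,6,7,8,9,10 → slot 10
Table: [., 517, 636, ., 934, 716, 614, 376, 892, 133, 903, ., ., ., ., ., 732]

10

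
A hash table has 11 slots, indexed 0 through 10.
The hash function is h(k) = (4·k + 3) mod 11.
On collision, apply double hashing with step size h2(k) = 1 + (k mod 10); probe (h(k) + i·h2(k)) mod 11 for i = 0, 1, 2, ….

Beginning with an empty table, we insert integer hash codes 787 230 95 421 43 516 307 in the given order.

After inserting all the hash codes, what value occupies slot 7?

Insert 787: h=5, slot 5 empty → index 5.
Insert 230: h=10, slot 10 empty → index 10.
Insert 95: h=9, slot 9 empty → index 9.
Insert 421: h=4, slot 4 empty → index 4.
Insert 43: h=10, h2=4, slot 10 occupied → index 3.
Insert 516: h=10, h2=7, slot 10 occupied → index 6.
Insert 307: h=10, h2=8, slot 10 occupied → index 7.
Table: [_, _, _, 43, 421, 787, 516, 307, _, 95, 230]

307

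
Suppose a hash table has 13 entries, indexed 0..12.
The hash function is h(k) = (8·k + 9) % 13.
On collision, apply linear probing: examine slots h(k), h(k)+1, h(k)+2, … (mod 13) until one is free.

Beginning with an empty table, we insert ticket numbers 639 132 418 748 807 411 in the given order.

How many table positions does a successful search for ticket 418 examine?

Insert 639: h=12, slot 12 empty -> index 12.
Insert 132: h=12, slot 12 occupied -> index 0.
Insert 418: h=12, slots 12,0 occupied -> index 1.
Insert 748: h=0, slots 0,1 occupied -> index 2.
Insert 807: h=4, slot 4 empty -> index 4.
Insert 411: h=8, slot 8 empty -> index 8.
Table: [132, 418, 748, —, 807, —, —, —, 411, —, —, —, 639]
Lookup 418: h=12, probe 12,0,1 → found at 1.

3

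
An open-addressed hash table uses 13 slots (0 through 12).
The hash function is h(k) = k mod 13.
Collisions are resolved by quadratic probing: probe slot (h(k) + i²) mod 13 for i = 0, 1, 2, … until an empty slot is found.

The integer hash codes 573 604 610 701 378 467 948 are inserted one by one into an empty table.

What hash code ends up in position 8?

948

573: h=1 → slot 1
604: h=6 → slot 6
610: h=12 → slot 12
701: h=12, probe 12,0 → slot 0
378: h=1, probe 1,2 → slot 2
467: h=12, probe 12,0,3 → slot 3
948: h=12, probe 12,0,3,8 → slot 8
Table: [701, 573, 378, 467, —, —, 604, —, 948, —, —, —, 610]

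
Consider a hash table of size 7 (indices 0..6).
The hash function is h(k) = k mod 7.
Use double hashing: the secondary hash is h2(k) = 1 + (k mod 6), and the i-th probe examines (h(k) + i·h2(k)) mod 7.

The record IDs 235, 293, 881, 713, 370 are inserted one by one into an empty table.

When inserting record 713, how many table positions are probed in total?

235: h=4 => slot 4
293: h=6 => slot 6
881: h=6, h2=6, probe 6,5 => slot 5
713: h=6, h2=6, probe 6,5,4,3 => slot 3
370: h=6, h2=5, probe 6,4,2 => slot 2
Table: [—, —, 370, 713, 235, 881, 293]

4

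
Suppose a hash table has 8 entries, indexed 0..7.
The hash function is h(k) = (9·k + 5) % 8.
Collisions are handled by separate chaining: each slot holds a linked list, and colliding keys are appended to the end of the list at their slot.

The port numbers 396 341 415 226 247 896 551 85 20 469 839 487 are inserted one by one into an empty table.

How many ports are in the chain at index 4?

5

Insert 396: h=1, bucket 1 empty -> new chain.
Insert 341: h=2, bucket 2 empty -> new chain.
Insert 415: h=4, bucket 4 empty -> new chain.
Insert 226: h=7, bucket 7 empty -> new chain.
Insert 247: h=4, bucket 4 nonempty -> append to chain.
Insert 896: h=5, bucket 5 empty -> new chain.
Insert 551: h=4, bucket 4 nonempty -> append to chain.
Insert 85: h=2, bucket 2 nonempty -> append to chain.
Insert 20: h=1, bucket 1 nonempty -> append to chain.
Insert 469: h=2, bucket 2 nonempty -> append to chain.
Insert 839: h=4, bucket 4 nonempty -> append to chain.
Insert 487: h=4, bucket 4 nonempty -> append to chain.
Final buckets:
0: —
1: 396 -> 20
2: 341 -> 85 -> 469
3: —
4: 415 -> 247 -> 551 -> 839 -> 487
5: 896
6: —
7: 226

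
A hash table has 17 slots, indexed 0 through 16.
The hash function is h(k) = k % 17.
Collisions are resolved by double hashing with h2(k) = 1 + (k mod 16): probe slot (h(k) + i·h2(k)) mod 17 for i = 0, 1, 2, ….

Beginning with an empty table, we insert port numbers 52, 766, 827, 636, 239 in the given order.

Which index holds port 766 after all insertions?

16

52 hashes to 1; slot 1 is free → place at 1.
766 hashes to 1, h2=15; 1 taken → place at 16.
827 hashes to 11; slot 11 is free → place at 11.
636 hashes to 7; slot 7 is free → place at 7.
239 hashes to 1, h2=16; 1 taken → place at 0.
Table: [239, 52, ., ., ., ., ., 636, ., ., ., 827, ., ., ., ., 766]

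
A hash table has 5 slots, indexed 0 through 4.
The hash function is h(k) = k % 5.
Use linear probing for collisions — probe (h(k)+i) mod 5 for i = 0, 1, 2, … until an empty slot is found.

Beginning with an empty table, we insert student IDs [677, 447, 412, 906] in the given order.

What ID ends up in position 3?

447

677: h=2 -> slot 2
447: h=2, probe 2,3 -> slot 3
412: h=2, probe 2,3,4 -> slot 4
906: h=1 -> slot 1
Table: [., 906, 677, 447, 412]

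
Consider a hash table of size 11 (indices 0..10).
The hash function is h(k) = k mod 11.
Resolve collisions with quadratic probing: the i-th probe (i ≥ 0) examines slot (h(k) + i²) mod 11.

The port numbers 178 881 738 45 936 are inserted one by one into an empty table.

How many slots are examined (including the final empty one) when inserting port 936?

5

178 hashes to 2; slot 2 is free => place at 2.
881 hashes to 1; slot 1 is free => place at 1.
738 hashes to 1; 1,2 taken => place at 5.
45 hashes to 1; 1,2,5 taken => place at 10.
936 hashes to 1; 1,2,5,10 taken => place at 6.
Table: [∅, 881, 178, ∅, ∅, 738, 936, ∅, ∅, ∅, 45]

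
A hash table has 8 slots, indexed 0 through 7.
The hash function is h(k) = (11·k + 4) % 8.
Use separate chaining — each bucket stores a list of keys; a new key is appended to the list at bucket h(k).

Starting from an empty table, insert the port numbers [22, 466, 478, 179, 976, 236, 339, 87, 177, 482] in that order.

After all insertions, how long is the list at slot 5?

2

Insert 22: h=6, bucket 6 empty → new chain.
Insert 466: h=2, bucket 2 empty → new chain.
Insert 478: h=6, bucket 6 nonempty → append to chain.
Insert 179: h=5, bucket 5 empty → new chain.
Insert 976: h=4, bucket 4 empty → new chain.
Insert 236: h=0, bucket 0 empty → new chain.
Insert 339: h=5, bucket 5 nonempty → append to chain.
Insert 87: h=1, bucket 1 empty → new chain.
Insert 177: h=7, bucket 7 empty → new chain.
Insert 482: h=2, bucket 2 nonempty → append to chain.
Final buckets:
0: 236
1: 87
2: 466 -> 482
3: ∅
4: 976
5: 179 -> 339
6: 22 -> 478
7: 177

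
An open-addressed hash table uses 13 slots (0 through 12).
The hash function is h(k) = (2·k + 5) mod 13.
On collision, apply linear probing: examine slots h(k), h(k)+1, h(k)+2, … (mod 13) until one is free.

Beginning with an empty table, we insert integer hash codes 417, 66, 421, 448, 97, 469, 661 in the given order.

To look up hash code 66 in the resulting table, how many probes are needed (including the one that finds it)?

2

417: h=7 => slot 7
66: h=7, probe 7,8 => slot 8
421: h=2 => slot 2
448: h=4 => slot 4
97: h=4, probe 4,5 => slot 5
469: h=7, probe 7,8,9 => slot 9
661: h=1 => slot 1
Table: [_, 661, 421, _, 448, 97, _, 417, 66, 469, _, _, _]
Lookup 66: h=7, probe 7,8 → found at 8.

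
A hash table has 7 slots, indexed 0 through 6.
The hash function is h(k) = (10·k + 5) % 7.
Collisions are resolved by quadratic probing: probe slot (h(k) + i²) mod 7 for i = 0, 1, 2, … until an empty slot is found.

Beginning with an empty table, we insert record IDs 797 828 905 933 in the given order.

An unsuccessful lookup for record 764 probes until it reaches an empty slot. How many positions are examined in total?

4

Insert 797: h=2, slot 2 empty => index 2.
Insert 828: h=4, slot 4 empty => index 4.
Insert 905: h=4, slot 4 occupied => index 5.
Insert 933: h=4, slots 4,5 occupied => index 1.
Table: [., 933, 797, ., 828, 905, .]
Lookup 764: h=1, probe 1,2,5,3 → slot 3 empty, not found.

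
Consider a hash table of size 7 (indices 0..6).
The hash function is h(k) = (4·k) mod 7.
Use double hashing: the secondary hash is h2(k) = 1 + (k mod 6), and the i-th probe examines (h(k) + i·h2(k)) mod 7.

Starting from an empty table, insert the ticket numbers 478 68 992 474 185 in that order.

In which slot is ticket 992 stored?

478: h=1 => slot 1
68: h=6 => slot 6
992: h=6, h2=3, probe 6,2 => slot 2
474: h=6, h2=1, probe 6,0 => slot 0
185: h=5 => slot 5
Table: [474, 478, 992, —, —, 185, 68]

2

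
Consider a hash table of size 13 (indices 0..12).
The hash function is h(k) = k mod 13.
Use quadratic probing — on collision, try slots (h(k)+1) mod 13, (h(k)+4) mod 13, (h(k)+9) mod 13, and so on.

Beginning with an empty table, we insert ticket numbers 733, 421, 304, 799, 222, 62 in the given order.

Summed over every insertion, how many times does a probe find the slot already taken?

733: h=5 → slot 5
421: h=5, probe 5,6 → slot 6
304: h=5, probe 5,6,9 → slot 9
799: h=6, probe 6,7 → slot 7
222: h=1 → slot 1
62: h=10 → slot 10
Table: [., 222, ., ., ., 733, 421, 799, ., 304, 62, ., .]

4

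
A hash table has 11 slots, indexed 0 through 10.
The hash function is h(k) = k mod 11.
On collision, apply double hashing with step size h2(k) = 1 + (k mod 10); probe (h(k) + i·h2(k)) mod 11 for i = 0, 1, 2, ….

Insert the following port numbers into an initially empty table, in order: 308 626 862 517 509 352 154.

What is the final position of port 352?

Insert 308: h=0, slot 0 empty => index 0.
Insert 626: h=10, slot 10 empty => index 10.
Insert 862: h=4, slot 4 empty => index 4.
Insert 517: h=0, h2=8, slot 0 occupied => index 8.
Insert 509: h=3, slot 3 empty => index 3.
Insert 352: h=0, h2=3, slots 0,3 occupied => index 6.
Insert 154: h=0, h2=5, slot 0 occupied => index 5.
Table: [308, —, —, 509, 862, 154, 352, —, 517, —, 626]

6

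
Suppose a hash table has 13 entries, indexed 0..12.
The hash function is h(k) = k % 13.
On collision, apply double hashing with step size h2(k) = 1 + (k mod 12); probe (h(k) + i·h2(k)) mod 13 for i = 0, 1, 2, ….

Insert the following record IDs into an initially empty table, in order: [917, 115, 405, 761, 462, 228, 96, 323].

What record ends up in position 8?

Insert 917: h=7, slot 7 empty → index 7.
Insert 115: h=11, slot 11 empty → index 11.
Insert 405: h=2, slot 2 empty → index 2.
Insert 761: h=7, h2=6, slot 7 occupied → index 0.
Insert 462: h=7, h2=7, slot 7 occupied → index 1.
Insert 228: h=7, h2=1, slot 7 occupied → index 8.
Insert 96: h=5, slot 5 empty → index 5.
Insert 323: h=11, h2=12, slot 11 occupied → index 10.
Table: [761, 462, 405, _, _, 96, _, 917, 228, _, 323, 115, _]

228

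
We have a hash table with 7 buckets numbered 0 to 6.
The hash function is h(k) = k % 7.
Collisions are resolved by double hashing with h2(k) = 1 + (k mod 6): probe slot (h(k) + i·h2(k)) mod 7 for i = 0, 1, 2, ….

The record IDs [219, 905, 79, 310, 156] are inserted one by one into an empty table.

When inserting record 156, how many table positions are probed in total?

219 hashes to 2; slot 2 is free => place at 2.
905 hashes to 2, h2=6; 2 taken => place at 1.
79 hashes to 2, h2=2; 2 taken => place at 4.
310 hashes to 2, h2=5; 2 taken => place at 0.
156 hashes to 2, h2=1; 2 taken => place at 3.
Table: [310, 905, 219, 156, 79, -, -]

2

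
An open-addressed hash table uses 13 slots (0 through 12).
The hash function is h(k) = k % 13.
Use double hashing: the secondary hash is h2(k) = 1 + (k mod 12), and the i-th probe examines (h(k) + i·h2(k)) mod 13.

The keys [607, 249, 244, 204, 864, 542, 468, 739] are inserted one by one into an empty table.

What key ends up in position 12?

542

Insert 607: h=9, slot 9 empty → index 9.
Insert 249: h=2, slot 2 empty → index 2.
Insert 244: h=10, slot 10 empty → index 10.
Insert 204: h=9, h2=1, slots 9,10 occupied → index 11.
Insert 864: h=6, slot 6 empty → index 6.
Insert 542: h=9, h2=3, slot 9 occupied → index 12.
Insert 468: h=0, slot 0 empty → index 0.
Insert 739: h=11, h2=8, slots 11,6 occupied → index 1.
Table: [468, 739, 249, -, -, -, 864, -, -, 607, 244, 204, 542]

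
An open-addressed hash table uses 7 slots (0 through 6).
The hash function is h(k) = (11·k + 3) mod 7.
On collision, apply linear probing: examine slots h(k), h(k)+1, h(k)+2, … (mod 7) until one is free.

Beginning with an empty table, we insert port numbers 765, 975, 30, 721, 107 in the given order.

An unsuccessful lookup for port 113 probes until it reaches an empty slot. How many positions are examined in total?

Insert 765: h=4, slot 4 empty → index 4.
Insert 975: h=4, slot 4 occupied → index 5.
Insert 30: h=4, slots 4,5 occupied → index 6.
Insert 721: h=3, slot 3 empty → index 3.
Insert 107: h=4, slots 4,5,6 occupied → index 0.
Table: [107, -, -, 721, 765, 975, 30]
Lookup 113: h=0, probe 0,1 → slot 1 empty, not found.

2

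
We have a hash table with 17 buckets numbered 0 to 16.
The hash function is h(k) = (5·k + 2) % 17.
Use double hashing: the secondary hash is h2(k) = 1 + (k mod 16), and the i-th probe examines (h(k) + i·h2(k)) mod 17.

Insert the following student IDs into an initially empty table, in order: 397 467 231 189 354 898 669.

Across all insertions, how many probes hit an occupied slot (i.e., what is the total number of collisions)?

397 hashes to 15; slot 15 is free -> place at 15.
467 hashes to 8; slot 8 is free -> place at 8.
231 hashes to 1; slot 1 is free -> place at 1.
189 hashes to 12; slot 12 is free -> place at 12.
354 hashes to 4; slot 4 is free -> place at 4.
898 hashes to 4, h2=3; 4 taken -> place at 7.
669 hashes to 15, h2=14; 15,12 taken -> place at 9.
Table: [_, 231, _, _, 354, _, _, 898, 467, 669, _, _, 189, _, _, 397, _]

3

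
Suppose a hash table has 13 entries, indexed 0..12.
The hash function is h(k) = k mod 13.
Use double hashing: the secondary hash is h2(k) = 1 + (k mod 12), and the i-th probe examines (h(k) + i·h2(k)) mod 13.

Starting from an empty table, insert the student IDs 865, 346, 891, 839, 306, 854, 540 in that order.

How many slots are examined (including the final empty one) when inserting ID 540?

4

Insert 865: h=7, slot 7 empty => index 7.
Insert 346: h=8, slot 8 empty => index 8.
Insert 891: h=7, h2=4, slot 7 occupied => index 11.
Insert 839: h=7, h2=12, slot 7 occupied => index 6.
Insert 306: h=7, h2=7, slot 7 occupied => index 1.
Insert 854: h=9, slot 9 empty => index 9.
Insert 540: h=7, h2=1, slots 7,8,9 occupied => index 10.
Table: [-, 306, -, -, -, -, 839, 865, 346, 854, 540, 891, -]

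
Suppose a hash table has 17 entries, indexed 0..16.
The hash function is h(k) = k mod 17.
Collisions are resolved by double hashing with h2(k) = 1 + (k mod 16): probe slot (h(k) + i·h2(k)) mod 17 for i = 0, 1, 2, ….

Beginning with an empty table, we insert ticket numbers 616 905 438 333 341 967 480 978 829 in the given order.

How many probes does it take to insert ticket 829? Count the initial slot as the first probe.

616 hashes to 4; slot 4 is free → place at 4.
905 hashes to 4, h2=10; 4 taken → place at 14.
438 hashes to 13; slot 13 is free → place at 13.
333 hashes to 10; slot 10 is free → place at 10.
341 hashes to 1; slot 1 is free → place at 1.
967 hashes to 15; slot 15 is free → place at 15.
480 hashes to 4, h2=1; 4 taken → place at 5.
978 hashes to 9; slot 9 is free → place at 9.
829 hashes to 13, h2=14; 13,10 taken → place at 7.
Table: [_, 341, _, _, 616, 480, _, 829, _, 978, 333, _, _, 438, 905, 967, _]

3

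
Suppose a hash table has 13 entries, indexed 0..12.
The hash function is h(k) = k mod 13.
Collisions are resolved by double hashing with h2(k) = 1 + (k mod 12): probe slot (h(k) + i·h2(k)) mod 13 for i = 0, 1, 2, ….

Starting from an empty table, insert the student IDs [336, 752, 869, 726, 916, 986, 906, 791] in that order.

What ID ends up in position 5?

726

Insert 336: h=11, slot 11 empty -> index 11.
Insert 752: h=11, h2=9, slot 11 occupied -> index 7.
Insert 869: h=11, h2=6, slot 11 occupied -> index 4.
Insert 726: h=11, h2=7, slot 11 occupied -> index 5.
Insert 916: h=6, slot 6 empty -> index 6.
Insert 986: h=11, h2=3, slot 11 occupied -> index 1.
Insert 906: h=9, slot 9 empty -> index 9.
Insert 791: h=11, h2=12, slot 11 occupied -> index 10.
Table: [-, 986, -, -, 869, 726, 916, 752, -, 906, 791, 336, -]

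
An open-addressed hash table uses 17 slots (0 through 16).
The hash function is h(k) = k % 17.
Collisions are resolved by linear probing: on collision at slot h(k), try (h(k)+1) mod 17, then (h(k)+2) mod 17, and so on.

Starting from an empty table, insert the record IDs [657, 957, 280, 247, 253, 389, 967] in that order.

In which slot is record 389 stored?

16

657: h=11 -> slot 11
957: h=5 -> slot 5
280: h=8 -> slot 8
247: h=9 -> slot 9
253: h=15 -> slot 15
389: h=15, probe 15,16 -> slot 16
967: h=15, probe 15,16,0 -> slot 0
Table: [967, ., ., ., ., 957, ., ., 280, 247, ., 657, ., ., ., 253, 389]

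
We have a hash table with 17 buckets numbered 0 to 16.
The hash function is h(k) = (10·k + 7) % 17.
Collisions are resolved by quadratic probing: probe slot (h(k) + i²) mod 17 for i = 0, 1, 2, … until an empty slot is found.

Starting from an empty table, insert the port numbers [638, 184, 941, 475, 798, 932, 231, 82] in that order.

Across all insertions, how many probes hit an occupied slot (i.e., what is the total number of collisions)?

8

Insert 638: h=12, slot 12 empty => index 12.
Insert 184: h=11, slot 11 empty => index 11.
Insert 941: h=16, slot 16 empty => index 16.
Insert 475: h=14, slot 14 empty => index 14.
Insert 798: h=14, slot 14 occupied => index 15.
Insert 932: h=11, slots 11,12,15 occupied => index 3.
Insert 231: h=5, slot 5 empty => index 5.
Insert 82: h=11, slots 11,12,15,3 occupied => index 10.
Table: [_, _, _, 932, _, 231, _, _, _, _, 82, 184, 638, _, 475, 798, 941]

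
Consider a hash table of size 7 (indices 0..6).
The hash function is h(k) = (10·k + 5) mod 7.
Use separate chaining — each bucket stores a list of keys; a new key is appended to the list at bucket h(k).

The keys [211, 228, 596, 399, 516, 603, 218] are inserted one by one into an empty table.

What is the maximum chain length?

211 -> bucket 1
228 -> bucket 3
596 -> bucket 1 (collision)
399 -> bucket 5
516 -> bucket 6
603 -> bucket 1 (collision)
218 -> bucket 1 (collision)
Final buckets:
0: .
1: 211 -> 596 -> 603 -> 218
2: .
3: 228
4: .
5: 399
6: 516

4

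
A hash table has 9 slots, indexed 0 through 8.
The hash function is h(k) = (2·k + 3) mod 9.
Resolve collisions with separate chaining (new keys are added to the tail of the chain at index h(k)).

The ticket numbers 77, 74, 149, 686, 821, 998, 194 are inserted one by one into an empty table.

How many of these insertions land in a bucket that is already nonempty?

Insert 77: h=4, bucket 4 empty -> new chain.
Insert 74: h=7, bucket 7 empty -> new chain.
Insert 149: h=4, bucket 4 nonempty -> append to chain.
Insert 686: h=7, bucket 7 nonempty -> append to chain.
Insert 821: h=7, bucket 7 nonempty -> append to chain.
Insert 998: h=1, bucket 1 empty -> new chain.
Insert 194: h=4, bucket 4 nonempty -> append to chain.
Final buckets:
0: _
1: 998
2: _
3: _
4: 77 -> 149 -> 194
5: _
6: _
7: 74 -> 686 -> 821
8: _

4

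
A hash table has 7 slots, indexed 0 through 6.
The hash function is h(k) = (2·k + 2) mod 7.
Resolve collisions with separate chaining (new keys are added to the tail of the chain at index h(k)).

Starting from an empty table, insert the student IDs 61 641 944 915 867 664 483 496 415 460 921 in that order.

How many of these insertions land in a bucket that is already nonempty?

6

61 → bucket 5
641 → bucket 3
944 → bucket 0
915 → bucket 5 (collision)
867 → bucket 0 (collision)
664 → bucket 0 (collision)
483 → bucket 2
496 → bucket 0 (collision)
415 → bucket 6
460 → bucket 5 (collision)
921 → bucket 3 (collision)
Final buckets:
0: 944 -> 867 -> 664 -> 496
1: _
2: 483
3: 641 -> 921
4: _
5: 61 -> 915 -> 460
6: 415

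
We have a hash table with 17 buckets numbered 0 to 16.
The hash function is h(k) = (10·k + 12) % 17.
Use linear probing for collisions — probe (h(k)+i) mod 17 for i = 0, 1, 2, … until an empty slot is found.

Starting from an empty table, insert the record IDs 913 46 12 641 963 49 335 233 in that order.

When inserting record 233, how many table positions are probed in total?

6

Insert 913: h=13, slot 13 empty => index 13.
Insert 46: h=13, slot 13 occupied => index 14.
Insert 12: h=13, slots 13,14 occupied => index 15.
Insert 641: h=13, slots 13,14,15 occupied => index 16.
Insert 963: h=3, slot 3 empty => index 3.
Insert 49: h=9, slot 9 empty => index 9.
Insert 335: h=13, slots 13,14,15,16 occupied => index 0.
Insert 233: h=13, slots 13,14,15,16,0 occupied => index 1.
Table: [335, 233, ., 963, ., ., ., ., ., 49, ., ., ., 913, 46, 12, 641]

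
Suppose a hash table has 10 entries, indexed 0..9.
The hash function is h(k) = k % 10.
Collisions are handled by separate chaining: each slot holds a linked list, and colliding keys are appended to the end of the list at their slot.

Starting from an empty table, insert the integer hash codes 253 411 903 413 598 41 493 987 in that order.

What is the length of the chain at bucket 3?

4

Insert 253: h=3, bucket 3 empty → new chain.
Insert 411: h=1, bucket 1 empty → new chain.
Insert 903: h=3, bucket 3 nonempty → append to chain.
Insert 413: h=3, bucket 3 nonempty → append to chain.
Insert 598: h=8, bucket 8 empty → new chain.
Insert 41: h=1, bucket 1 nonempty → append to chain.
Insert 493: h=3, bucket 3 nonempty → append to chain.
Insert 987: h=7, bucket 7 empty → new chain.
Final buckets:
0: _
1: 411 -> 41
2: _
3: 253 -> 903 -> 413 -> 493
4: _
5: _
6: _
7: 987
8: 598
9: _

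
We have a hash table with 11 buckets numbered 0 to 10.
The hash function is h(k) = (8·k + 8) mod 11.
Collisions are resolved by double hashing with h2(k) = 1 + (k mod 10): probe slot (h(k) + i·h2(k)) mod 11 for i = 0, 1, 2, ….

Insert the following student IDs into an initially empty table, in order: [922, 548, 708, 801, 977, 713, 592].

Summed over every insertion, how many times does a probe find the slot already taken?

7

Insert 922: h=3, slot 3 empty → index 3.
Insert 548: h=3, h2=9, slot 3 occupied → index 1.
Insert 708: h=7, slot 7 empty → index 7.
Insert 801: h=3, h2=2, slot 3 occupied → index 5.
Insert 977: h=3, h2=8, slot 3 occupied → index 0.
Insert 713: h=3, h2=4, slots 3,7,0 occupied → index 4.
Insert 592: h=3, h2=3, slot 3 occupied → index 6.
Table: [977, 548, -, 922, 713, 801, 592, 708, -, -, -]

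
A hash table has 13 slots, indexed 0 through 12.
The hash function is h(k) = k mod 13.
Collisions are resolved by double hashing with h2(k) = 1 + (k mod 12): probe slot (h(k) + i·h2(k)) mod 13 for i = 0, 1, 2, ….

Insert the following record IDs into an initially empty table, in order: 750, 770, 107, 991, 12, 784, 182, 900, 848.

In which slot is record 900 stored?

750: h=9 → slot 9
770: h=3 → slot 3
107: h=3, h2=12, probe 3,2 → slot 2
991: h=3, h2=8, probe 3,11 → slot 11
12: h=12 → slot 12
784: h=4 → slot 4
182: h=0 → slot 0
900: h=3, h2=1, probe 3,4,5 → slot 5
848: h=3, h2=9, probe 3,12,8 → slot 8
Table: [182, _, 107, 770, 784, 900, _, _, 848, 750, _, 991, 12]

5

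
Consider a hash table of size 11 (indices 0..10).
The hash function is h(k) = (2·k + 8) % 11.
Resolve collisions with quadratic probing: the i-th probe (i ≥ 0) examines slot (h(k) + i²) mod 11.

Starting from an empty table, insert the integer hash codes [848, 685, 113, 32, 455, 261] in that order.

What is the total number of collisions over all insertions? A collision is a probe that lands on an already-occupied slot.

Insert 848: h=10, slot 10 empty → index 10.
Insert 685: h=3, slot 3 empty → index 3.
Insert 113: h=3, slot 3 occupied → index 4.
Insert 32: h=6, slot 6 empty → index 6.
Insert 455: h=5, slot 5 empty → index 5.
Insert 261: h=2, slot 2 empty → index 2.
Table: [., ., 261, 685, 113, 455, 32, ., ., ., 848]

1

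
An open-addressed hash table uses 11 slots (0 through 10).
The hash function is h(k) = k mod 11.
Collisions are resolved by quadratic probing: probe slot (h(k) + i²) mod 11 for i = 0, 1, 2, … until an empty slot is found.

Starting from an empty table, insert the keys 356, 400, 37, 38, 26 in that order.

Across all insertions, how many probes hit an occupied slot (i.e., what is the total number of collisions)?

7

Insert 356: h=4, slot 4 empty -> index 4.
Insert 400: h=4, slot 4 occupied -> index 5.
Insert 37: h=4, slots 4,5 occupied -> index 8.
Insert 38: h=5, slot 5 occupied -> index 6.
Insert 26: h=4, slots 4,5,8 occupied -> index 2.
Table: [-, -, 26, -, 356, 400, 38, -, 37, -, -]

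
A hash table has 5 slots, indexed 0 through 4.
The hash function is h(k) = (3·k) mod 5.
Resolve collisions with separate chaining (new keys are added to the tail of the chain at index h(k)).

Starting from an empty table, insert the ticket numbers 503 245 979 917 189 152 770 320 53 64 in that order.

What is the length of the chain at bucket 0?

Insert 503: h=4, bucket 4 empty → new chain.
Insert 245: h=0, bucket 0 empty → new chain.
Insert 979: h=2, bucket 2 empty → new chain.
Insert 917: h=1, bucket 1 empty → new chain.
Insert 189: h=2, bucket 2 nonempty → append to chain.
Insert 152: h=1, bucket 1 nonempty → append to chain.
Insert 770: h=0, bucket 0 nonempty → append to chain.
Insert 320: h=0, bucket 0 nonempty → append to chain.
Insert 53: h=4, bucket 4 nonempty → append to chain.
Insert 64: h=2, bucket 2 nonempty → append to chain.
Final buckets:
0: 245 -> 770 -> 320
1: 917 -> 152
2: 979 -> 189 -> 64
3: -
4: 503 -> 53

3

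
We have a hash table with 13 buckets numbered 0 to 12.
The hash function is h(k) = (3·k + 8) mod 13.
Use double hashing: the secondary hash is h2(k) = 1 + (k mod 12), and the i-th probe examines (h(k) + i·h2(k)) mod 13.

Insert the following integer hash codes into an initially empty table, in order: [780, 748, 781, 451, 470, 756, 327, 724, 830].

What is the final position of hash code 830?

Insert 780: h=8, slot 8 empty → index 8.
Insert 748: h=3, slot 3 empty → index 3.
Insert 781: h=11, slot 11 empty → index 11.
Insert 451: h=9, slot 9 empty → index 9.
Insert 470: h=1, slot 1 empty → index 1.
Insert 756: h=1, h2=1, slot 1 occupied → index 2.
Insert 327: h=1, h2=4, slot 1 occupied → index 5.
Insert 724: h=9, h2=5, slots 9,1 occupied → index 6.
Insert 830: h=2, h2=3, slots 2,5,8,11,1 occupied → index 4.
Table: [., 470, 756, 748, 830, 327, 724, ., 780, 451, ., 781, .]

4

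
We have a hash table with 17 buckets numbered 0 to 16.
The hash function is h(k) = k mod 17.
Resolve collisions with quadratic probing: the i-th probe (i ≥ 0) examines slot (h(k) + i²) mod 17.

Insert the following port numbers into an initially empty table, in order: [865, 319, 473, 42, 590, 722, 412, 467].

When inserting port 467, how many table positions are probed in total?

4

865: h=15 → slot 15
319: h=13 → slot 13
473: h=14 → slot 14
42: h=8 → slot 8
590: h=12 → slot 12
722: h=8, probe 8,9 → slot 9
412: h=4 → slot 4
467: h=8, probe 8,9,12,0 → slot 0
Table: [467, -, -, -, 412, -, -, -, 42, 722, -, -, 590, 319, 473, 865, -]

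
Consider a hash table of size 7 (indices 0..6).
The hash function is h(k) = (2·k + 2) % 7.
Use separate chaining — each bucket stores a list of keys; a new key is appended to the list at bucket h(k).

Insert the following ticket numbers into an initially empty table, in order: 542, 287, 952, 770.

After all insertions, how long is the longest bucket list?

3

542 -> bucket 1
287 -> bucket 2
952 -> bucket 2 (collision)
770 -> bucket 2 (collision)
Final buckets:
0: —
1: 542
2: 287 -> 952 -> 770
3: —
4: —
5: —
6: —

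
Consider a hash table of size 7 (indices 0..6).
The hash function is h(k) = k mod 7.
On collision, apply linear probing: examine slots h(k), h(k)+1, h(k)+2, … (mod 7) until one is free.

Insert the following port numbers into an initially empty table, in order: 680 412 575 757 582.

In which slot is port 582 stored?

4

Insert 680: h=1, slot 1 empty => index 1.
Insert 412: h=6, slot 6 empty => index 6.
Insert 575: h=1, slot 1 occupied => index 2.
Insert 757: h=1, slots 1,2 occupied => index 3.
Insert 582: h=1, slots 1,2,3 occupied => index 4.
Table: [∅, 680, 575, 757, 582, ∅, 412]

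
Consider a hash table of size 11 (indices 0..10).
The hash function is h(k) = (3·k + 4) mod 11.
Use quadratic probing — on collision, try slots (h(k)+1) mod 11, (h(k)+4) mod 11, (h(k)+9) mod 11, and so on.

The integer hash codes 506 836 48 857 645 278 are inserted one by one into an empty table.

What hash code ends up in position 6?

Insert 506: h=4, slot 4 empty => index 4.
Insert 836: h=4, slot 4 occupied => index 5.
Insert 48: h=5, slot 5 occupied => index 6.
Insert 857: h=1, slot 1 empty => index 1.
Insert 645: h=3, slot 3 empty => index 3.
Insert 278: h=2, slot 2 empty => index 2.
Table: [., 857, 278, 645, 506, 836, 48, ., ., ., .]

48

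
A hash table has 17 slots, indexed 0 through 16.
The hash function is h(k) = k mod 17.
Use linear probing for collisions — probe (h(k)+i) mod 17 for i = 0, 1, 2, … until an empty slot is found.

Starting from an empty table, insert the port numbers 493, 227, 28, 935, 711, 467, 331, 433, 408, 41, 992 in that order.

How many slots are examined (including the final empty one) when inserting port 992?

7

493: h=0 => slot 0
227: h=6 => slot 6
28: h=11 => slot 11
935: h=0, probe 0,1 => slot 1
711: h=14 => slot 14
467: h=8 => slot 8
331: h=8, probe 8,9 => slot 9
433: h=8, probe 8,9,10 => slot 10
408: h=0, probe 0,1,2 => slot 2
41: h=7 => slot 7
992: h=6, probe 6,7,8,9,10,11,12 => slot 12
Table: [493, 935, 408, ∅, ∅, ∅, 227, 41, 467, 331, 433, 28, 992, ∅, 711, ∅, ∅]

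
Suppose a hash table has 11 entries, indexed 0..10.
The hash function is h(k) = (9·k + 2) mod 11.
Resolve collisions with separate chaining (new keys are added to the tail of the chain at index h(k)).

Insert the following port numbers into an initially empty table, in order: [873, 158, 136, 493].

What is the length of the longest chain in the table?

Insert 873: h=5, bucket 5 empty -> new chain.
Insert 158: h=5, bucket 5 nonempty -> append to chain.
Insert 136: h=5, bucket 5 nonempty -> append to chain.
Insert 493: h=6, bucket 6 empty -> new chain.
Final buckets:
0: —
1: —
2: —
3: —
4: —
5: 873 -> 158 -> 136
6: 493
7: —
8: —
9: —
10: —

3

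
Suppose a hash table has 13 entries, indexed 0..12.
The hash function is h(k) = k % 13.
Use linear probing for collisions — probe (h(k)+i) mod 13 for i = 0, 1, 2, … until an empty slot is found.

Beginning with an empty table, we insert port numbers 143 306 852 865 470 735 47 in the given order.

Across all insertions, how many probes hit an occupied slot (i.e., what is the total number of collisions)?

143: h=0 -> slot 0
306: h=7 -> slot 7
852: h=7, probe 7,8 -> slot 8
865: h=7, probe 7,8,9 -> slot 9
470: h=2 -> slot 2
735: h=7, probe 7,8,9,10 -> slot 10
47: h=8, probe 8,9,10,11 -> slot 11
Table: [143, —, 470, —, —, —, —, 306, 852, 865, 735, 47, —]

9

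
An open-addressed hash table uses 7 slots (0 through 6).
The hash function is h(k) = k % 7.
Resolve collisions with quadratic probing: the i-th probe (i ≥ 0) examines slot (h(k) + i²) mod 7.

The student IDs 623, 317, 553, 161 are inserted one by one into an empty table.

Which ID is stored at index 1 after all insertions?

623: h=0 => slot 0
317: h=2 => slot 2
553: h=0, probe 0,1 => slot 1
161: h=0, probe 0,1,4 => slot 4
Table: [623, 553, 317, -, 161, -, -]

553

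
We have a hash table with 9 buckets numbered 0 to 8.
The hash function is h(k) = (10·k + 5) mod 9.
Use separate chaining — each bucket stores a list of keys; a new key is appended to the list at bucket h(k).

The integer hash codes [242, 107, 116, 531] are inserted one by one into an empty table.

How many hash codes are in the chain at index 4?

Insert 242: h=4, bucket 4 empty → new chain.
Insert 107: h=4, bucket 4 nonempty → append to chain.
Insert 116: h=4, bucket 4 nonempty → append to chain.
Insert 531: h=5, bucket 5 empty → new chain.
Final buckets:
0: -
1: -
2: -
3: -
4: 242 -> 107 -> 116
5: 531
6: -
7: -
8: -

3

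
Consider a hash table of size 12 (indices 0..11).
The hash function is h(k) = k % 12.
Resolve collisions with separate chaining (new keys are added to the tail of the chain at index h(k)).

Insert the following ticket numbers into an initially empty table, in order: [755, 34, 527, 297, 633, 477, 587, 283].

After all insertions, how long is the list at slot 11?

3

Insert 755: h=11, bucket 11 empty → new chain.
Insert 34: h=10, bucket 10 empty → new chain.
Insert 527: h=11, bucket 11 nonempty → append to chain.
Insert 297: h=9, bucket 9 empty → new chain.
Insert 633: h=9, bucket 9 nonempty → append to chain.
Insert 477: h=9, bucket 9 nonempty → append to chain.
Insert 587: h=11, bucket 11 nonempty → append to chain.
Insert 283: h=7, bucket 7 empty → new chain.
Final buckets:
0: _
1: _
2: _
3: _
4: _
5: _
6: _
7: 283
8: _
9: 297 -> 633 -> 477
10: 34
11: 755 -> 527 -> 587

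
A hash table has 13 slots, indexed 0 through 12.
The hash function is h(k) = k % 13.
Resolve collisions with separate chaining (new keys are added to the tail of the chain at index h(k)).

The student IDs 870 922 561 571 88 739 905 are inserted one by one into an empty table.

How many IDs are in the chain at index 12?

Insert 870: h=12, bucket 12 empty → new chain.
Insert 922: h=12, bucket 12 nonempty → append to chain.
Insert 561: h=2, bucket 2 empty → new chain.
Insert 571: h=12, bucket 12 nonempty → append to chain.
Insert 88: h=10, bucket 10 empty → new chain.
Insert 739: h=11, bucket 11 empty → new chain.
Insert 905: h=8, bucket 8 empty → new chain.
Final buckets:
0: _
1: _
2: 561
3: _
4: _
5: _
6: _
7: _
8: 905
9: _
10: 88
11: 739
12: 870 -> 922 -> 571

3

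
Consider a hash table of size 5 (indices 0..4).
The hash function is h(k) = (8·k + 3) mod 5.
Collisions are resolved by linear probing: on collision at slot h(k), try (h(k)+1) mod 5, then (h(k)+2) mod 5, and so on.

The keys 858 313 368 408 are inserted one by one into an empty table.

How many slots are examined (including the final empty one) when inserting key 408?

4

858 hashes to 2; slot 2 is free => place at 2.
313 hashes to 2; 2 taken => place at 3.
368 hashes to 2; 2,3 taken => place at 4.
408 hashes to 2; 2,3,4 taken => place at 0.
Table: [408, —, 858, 313, 368]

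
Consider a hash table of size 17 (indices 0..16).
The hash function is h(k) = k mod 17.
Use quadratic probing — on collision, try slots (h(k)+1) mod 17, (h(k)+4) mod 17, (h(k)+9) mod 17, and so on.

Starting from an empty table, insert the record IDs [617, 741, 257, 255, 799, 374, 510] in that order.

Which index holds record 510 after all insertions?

617: h=5 → slot 5
741: h=10 → slot 10
257: h=2 → slot 2
255: h=0 → slot 0
799: h=0, probe 0,1 → slot 1
374: h=0, probe 0,1,4 → slot 4
510: h=0, probe 0,1,4,9 → slot 9
Table: [255, 799, 257, —, 374, 617, —, —, —, 510, 741, —, —, —, —, —, —]

9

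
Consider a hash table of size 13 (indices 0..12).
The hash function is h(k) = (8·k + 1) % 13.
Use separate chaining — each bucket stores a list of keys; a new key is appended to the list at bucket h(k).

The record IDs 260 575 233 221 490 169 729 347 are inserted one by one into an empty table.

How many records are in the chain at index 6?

1

260 → bucket 1
575 → bucket 12
233 → bucket 6
221 → bucket 1 (collision)
490 → bucket 8
169 → bucket 1 (collision)
729 → bucket 9
347 → bucket 8 (collision)
Final buckets:
0: ∅
1: 260 -> 221 -> 169
2: ∅
3: ∅
4: ∅
5: ∅
6: 233
7: ∅
8: 490 -> 347
9: 729
10: ∅
11: ∅
12: 575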